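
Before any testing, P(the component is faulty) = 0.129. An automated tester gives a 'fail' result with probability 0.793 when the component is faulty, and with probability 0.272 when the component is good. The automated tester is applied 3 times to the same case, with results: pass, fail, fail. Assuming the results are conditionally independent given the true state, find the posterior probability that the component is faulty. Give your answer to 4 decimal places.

With H the event that the component is faulty, the joint likelihood of the observed sequence is P(data|H) = 0.207·0.793·0.793 = 0.13017 and P(data|¬H) = 0.728·0.272·0.272 = 0.053860.
Bayes: P(H|data) = 0.129·0.13017 / (0.129·0.13017 + 0.871·0.053860) = 0.016792/0.063705 = 0.2636.

Posterior P(H) ≈ 0.2636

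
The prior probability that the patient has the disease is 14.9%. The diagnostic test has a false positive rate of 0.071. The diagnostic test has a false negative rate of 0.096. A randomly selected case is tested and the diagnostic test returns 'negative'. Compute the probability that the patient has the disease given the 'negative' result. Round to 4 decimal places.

P(H | E) ≈ 0.0178

Let H be the event that the patient has the disease. P(H) = 0.149, so P(¬H) = 0.851. With E the 'negative' result, P(E|H) = 0.096 and P(E|¬H) = 0.929.
P(E) = 0.096·0.149 + 0.929·0.851 = 0.014304 + 0.79058 = 0.80488.
By Bayes' theorem, P(H|E) = 0.014304 / 0.80488 = 0.0178.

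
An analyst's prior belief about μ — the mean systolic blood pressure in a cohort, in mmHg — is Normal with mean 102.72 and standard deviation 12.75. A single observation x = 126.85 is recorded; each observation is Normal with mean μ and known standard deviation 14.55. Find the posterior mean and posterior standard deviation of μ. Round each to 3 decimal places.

Posterior mean ≈ 113.201; posterior SD ≈ 9.589

Prior precision 1/τ₀² = 1/12.75² = 0.00615148; data precision n/σ² = 1/14.55² = 0.00472361.
Posterior precision = 0.00615148 + 0.00472361 = 0.0108751, giving posterior SD = 1/√0.0108751 = 9.589.
Posterior mean = (0.00615148·102.72 + 0.00472361·126.85) / 0.0108751 = 113.201.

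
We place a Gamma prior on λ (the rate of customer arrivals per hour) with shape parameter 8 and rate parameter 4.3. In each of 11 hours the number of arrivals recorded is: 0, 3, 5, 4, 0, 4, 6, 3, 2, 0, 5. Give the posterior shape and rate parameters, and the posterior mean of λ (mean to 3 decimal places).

The Poisson likelihood adds the total count to the shape and the number of exposure periods to the rate. Here ∑xᵢ = 32 and n = 11, so shape 8→40 and rate 4.3→15.3.
Posterior mean = shape/rate = 40/15.3 = 2.614.

Posterior: Gamma(shape=40, rate=15.3); mean ≈ 2.614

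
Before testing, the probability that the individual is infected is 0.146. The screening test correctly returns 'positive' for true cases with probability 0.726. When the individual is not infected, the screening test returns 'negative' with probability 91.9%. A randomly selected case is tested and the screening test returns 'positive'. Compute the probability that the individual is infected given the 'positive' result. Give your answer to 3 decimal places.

P(H | E) ≈ 0.605

Let H be the event that the individual is infected. P(H) = 0.146, so P(¬H) = 0.854. With E the 'positive' result, P(E|H) = 0.726 and P(E|¬H) = 0.081.
P(E) = 0.726·0.146 + 0.081·0.854 = 0.10600 + 0.069174 = 0.17517.
By Bayes' theorem, P(H|E) = 0.10600 / 0.17517 = 0.605.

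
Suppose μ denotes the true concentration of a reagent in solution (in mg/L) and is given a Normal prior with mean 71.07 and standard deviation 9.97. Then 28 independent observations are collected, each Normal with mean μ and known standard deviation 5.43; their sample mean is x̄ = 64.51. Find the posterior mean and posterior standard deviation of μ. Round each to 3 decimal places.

Posterior mean ≈ 64.579; posterior SD ≈ 1.021

Prior precision 1/τ₀² = 1/9.97² = 0.0100603; data precision n/σ² = 28/5.43² = 0.949639.
Posterior precision = 0.0100603 + 0.949639 = 0.959699, giving posterior SD = 1/√0.959699 = 1.021.
Posterior mean = (0.0100603·71.07 + 0.949639·64.51) / 0.959699 = 64.579.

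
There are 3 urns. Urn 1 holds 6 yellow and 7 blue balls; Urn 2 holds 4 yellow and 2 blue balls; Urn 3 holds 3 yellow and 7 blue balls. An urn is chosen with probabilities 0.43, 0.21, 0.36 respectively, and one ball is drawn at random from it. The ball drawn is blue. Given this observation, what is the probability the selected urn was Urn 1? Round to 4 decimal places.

Posterior probability ≈ 0.4183

P(blue|Urn 1) = 0.5385; P(blue|Urn 2) = 0.3333; P(blue|Urn 3) = 0.7.
Prior × likelihood for each source: 0.43·0.5385=0.2315, 0.21·0.3333=0.07000, 0.36·0.7=0.2520. Summing gives P(blue) = 0.55354.
P(Urn 1 | blue) = 0.2315 / 0.55354 = 0.4183.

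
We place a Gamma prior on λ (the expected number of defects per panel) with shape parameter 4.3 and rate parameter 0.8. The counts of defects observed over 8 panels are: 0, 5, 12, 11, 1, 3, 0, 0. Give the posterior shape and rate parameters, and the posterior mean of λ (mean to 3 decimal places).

Total count ∑xᵢ = 32 over n = 8 panels.
Gamma is conjugate to the Poisson likelihood: posterior is Gamma(shape = 4.3+32 = 36.3, rate = 0.8+8 = 8.8).
E[λ | data] = 36.3/8.8 = 4.125.

Posterior: Gamma(shape=36.3, rate=8.8); mean ≈ 4.125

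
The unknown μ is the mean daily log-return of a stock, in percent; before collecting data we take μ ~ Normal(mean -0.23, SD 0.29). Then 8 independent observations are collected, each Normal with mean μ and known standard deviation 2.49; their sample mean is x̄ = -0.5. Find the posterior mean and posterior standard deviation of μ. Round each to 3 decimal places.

Prior precision 1/τ₀² = 1/0.29² = 11.8906; data precision n/σ² = 8/2.49² = 1.29030.
Posterior precision = 11.8906 + 1.29030 = 13.1809, giving posterior SD = 1/√13.1809 = 0.275.
Posterior mean = (11.8906·-0.23 + 1.29030·-0.5) / 13.1809 = -0.256.

Posterior mean ≈ -0.256; posterior SD ≈ 0.275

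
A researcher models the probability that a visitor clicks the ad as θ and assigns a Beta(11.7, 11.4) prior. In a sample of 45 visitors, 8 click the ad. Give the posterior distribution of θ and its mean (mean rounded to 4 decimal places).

Posterior: Beta(19.7, 48.4); mean ≈ 0.2893

The binomial likelihood is conjugate to the Beta prior: with 8 successes and 37 failures, the posterior is Beta(11.7+8, 11.4+37) = Beta(19.7, 48.4).
E[θ | data] = 19.7/(19.7+48.4) = 0.2893.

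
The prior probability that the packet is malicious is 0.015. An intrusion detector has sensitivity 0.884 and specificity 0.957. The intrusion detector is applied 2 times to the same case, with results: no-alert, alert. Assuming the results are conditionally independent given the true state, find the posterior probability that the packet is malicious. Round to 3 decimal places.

Posterior P(H) ≈ 0.037

Let H be the event that the packet is malicious; start with P(H) = 0.015. P('alert'|H) = 0.884, P('alert'|¬H) = 0.043.
Update on result 1 ('no-alert'): P(H) ← 0.116·0.0150 / (0.116·0.0150 + 0.957·0.9850) = 0.0017400/0.94438 = 0.0018.
Update on result 2 ('alert'): P(H) ← 0.884·0.0018 / (0.884·0.0018 + 0.043·0.9982) = 0.0016287/0.044550 = 0.0366.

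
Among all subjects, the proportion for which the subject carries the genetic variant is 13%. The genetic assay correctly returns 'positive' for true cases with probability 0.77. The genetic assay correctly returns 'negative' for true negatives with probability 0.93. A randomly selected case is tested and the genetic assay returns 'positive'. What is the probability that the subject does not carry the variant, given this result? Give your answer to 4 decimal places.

P(¬H | E) ≈ 0.3783

Let H be the event that the subject carries the genetic variant. P(H) = 0.13, so P(¬H) = 0.87. With E the 'positive' result, P(E|H) = 0.77 and P(E|¬H) = 0.07.
P(E) = 0.77·0.13 + 0.07·0.87 = 0.10010 + 0.060900 = 0.16100.
By Bayes' theorem, P(H|E) = 0.10010 / 0.16100 = 0.6217. Hence P(¬H|E) = 1 − 0.6217 = 0.3783.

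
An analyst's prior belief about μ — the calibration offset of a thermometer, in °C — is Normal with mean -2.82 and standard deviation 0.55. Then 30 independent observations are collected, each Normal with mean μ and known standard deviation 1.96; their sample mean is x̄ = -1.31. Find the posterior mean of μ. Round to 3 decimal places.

Posterior mean ≈ -1.759

Prior precision 1/τ₀² = 1/0.55² = 3.30579; data precision n/σ² = 30/1.96² = 7.80925.
Posterior precision = 3.30579 + 7.80925 = 11.1150.
Posterior mean = (3.30579·-2.82 + 7.80925·-1.31) / 11.1150 = -1.759.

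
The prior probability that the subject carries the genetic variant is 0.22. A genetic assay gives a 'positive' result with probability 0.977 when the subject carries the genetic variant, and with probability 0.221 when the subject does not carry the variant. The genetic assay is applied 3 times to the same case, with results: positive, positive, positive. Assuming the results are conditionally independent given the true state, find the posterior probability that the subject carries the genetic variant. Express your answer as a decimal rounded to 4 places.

With H the event that the subject carries the genetic variant, the joint likelihood of the observed sequence is P(data|H) = 0.977·0.977·0.977 = 0.93257 and P(data|¬H) = 0.221·0.221·0.221 = 0.010794.
Bayes: P(H|data) = 0.22·0.93257 / (0.22·0.93257 + 0.78·0.010794) = 0.20517/0.21359 = 0.9606.

Posterior P(H) ≈ 0.9606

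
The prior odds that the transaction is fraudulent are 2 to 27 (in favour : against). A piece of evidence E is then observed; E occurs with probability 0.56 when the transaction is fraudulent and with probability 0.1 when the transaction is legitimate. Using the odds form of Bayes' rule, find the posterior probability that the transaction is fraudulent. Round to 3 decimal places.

Posterior probability ≈ 0.293

Prior odds = 2/27 = 0.074074. In log-odds, ln(0.074074) = -2.6027.
Add log likelihood ratio: ln(5.6000) = 1.7228.
Posterior log-odds = -0.87992, so posterior odds = exp(-0.87992) = 0.41481. Converting, P(H|E) = 0.41481/1.4148 = 0.293.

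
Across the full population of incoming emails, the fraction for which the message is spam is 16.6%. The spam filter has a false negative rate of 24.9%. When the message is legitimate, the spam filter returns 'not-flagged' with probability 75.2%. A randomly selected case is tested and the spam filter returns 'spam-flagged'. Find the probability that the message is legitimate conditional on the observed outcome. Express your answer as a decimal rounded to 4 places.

P(¬H | E) ≈ 0.6239

Let H be the event that the message is spam. P(H) = 0.166, so P(¬H) = 0.834. With E the 'spam-flagged' result, P(E|H) = 0.751 and P(E|¬H) = 0.248.
P(E) = 0.751·0.166 + 0.248·0.834 = 0.12467 + 0.20683 = 0.33150.
By Bayes' theorem, P(H|E) = 0.12467 / 0.33150 = 0.3761. Hence P(¬H|E) = 1 − 0.3761 = 0.6239.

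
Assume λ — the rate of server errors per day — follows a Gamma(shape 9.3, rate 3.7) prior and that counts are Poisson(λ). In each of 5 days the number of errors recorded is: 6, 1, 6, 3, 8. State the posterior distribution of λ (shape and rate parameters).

Posterior: Gamma(shape=33.3, rate=8.7)

Total count ∑xᵢ = 24 over n = 5 days.
Gamma is conjugate to the Poisson likelihood: posterior is Gamma(shape = 9.3+24 = 33.3, rate = 3.7+5 = 8.7).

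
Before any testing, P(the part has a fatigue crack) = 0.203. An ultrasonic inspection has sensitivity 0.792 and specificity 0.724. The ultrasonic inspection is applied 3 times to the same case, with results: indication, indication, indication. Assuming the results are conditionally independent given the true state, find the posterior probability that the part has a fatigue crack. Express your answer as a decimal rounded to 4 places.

Let H be the event that the part has a fatigue crack; start with P(H) = 0.203. P('indication'|H) = 0.792, P('indication'|¬H) = 0.276.
Update on result 1 ('indication'): P(H) ← 0.792·0.2030 / (0.792·0.2030 + 0.276·0.7970) = 0.16078/0.38075 = 0.4223.
Update on result 2 ('indication'): P(H) ← 0.792·0.4223 / (0.792·0.4223 + 0.276·0.5777) = 0.33443/0.49389 = 0.6771.
Update on result 3 ('indication'): P(H) ← 0.792·0.6771 / (0.792·0.6771 + 0.276·0.3229) = 0.53630/0.62541 = 0.8575.

Posterior P(H) ≈ 0.8575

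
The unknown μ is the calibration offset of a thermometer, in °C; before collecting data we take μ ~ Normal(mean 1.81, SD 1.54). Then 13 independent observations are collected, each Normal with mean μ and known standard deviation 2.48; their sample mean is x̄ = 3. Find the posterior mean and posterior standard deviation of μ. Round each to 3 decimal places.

With known σ, the Normal prior is conjugate. Weight on the data is w = (n/σ²)/(n/σ² + 1/τ₀²) = 2.11368/(2.11368+0.421656) = 0.83369.
Posterior mean = w·x̄ + (1−w)·μ₀ = 0.83369·3 + 0.16631·1.81 = 2.802. Posterior variance = 1/(2.11368+0.421656) = 0.394424, so SD = 0.628.

Posterior mean ≈ 2.802; posterior SD ≈ 0.628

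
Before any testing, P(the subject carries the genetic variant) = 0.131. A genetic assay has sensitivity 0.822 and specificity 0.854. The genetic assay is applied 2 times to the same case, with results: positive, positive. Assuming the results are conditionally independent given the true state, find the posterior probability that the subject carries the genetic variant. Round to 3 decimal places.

Posterior P(H) ≈ 0.827

Let H be the event that the subject carries the genetic variant; start with P(H) = 0.131. P('positive'|H) = 0.822, P('positive'|¬H) = 0.146.
Update on result 1 ('positive'): P(H) ← 0.822·0.1310 / (0.822·0.1310 + 0.146·0.8690) = 0.10768/0.23456 = 0.4591.
Update on result 2 ('positive'): P(H) ← 0.822·0.4591 / (0.822·0.4591 + 0.146·0.5409) = 0.37737/0.45634 = 0.8269.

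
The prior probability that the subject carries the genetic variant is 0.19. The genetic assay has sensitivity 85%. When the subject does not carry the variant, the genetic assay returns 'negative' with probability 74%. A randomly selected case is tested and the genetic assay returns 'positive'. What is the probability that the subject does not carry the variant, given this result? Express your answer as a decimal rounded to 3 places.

P(¬H | E) ≈ 0.566

Let H be the event that the subject carries the genetic variant. P(H) = 0.19, so P(¬H) = 0.81. With E the 'positive' result, P(E|H) = 0.85 and P(E|¬H) = 0.26.
P(E) = 0.85·0.19 + 0.26·0.81 = 0.16150 + 0.21060 = 0.37210.
By Bayes' theorem, P(H|E) = 0.16150 / 0.37210 = 0.434. Hence P(¬H|E) = 1 − 0.434 = 0.566.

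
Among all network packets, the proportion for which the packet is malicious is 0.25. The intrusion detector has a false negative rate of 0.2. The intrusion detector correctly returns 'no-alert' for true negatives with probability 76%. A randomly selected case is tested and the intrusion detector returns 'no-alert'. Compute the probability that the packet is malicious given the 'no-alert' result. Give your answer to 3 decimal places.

P(H | E) ≈ 0.081

Write H for 'the packet is malicious'. Prior odds H:¬H = 0.25/0.75 = 0.33333. For the 'no-alert' outcome, the likelihood ratio is 0.2/0.76 = 0.26316.
Posterior odds = 0.33333 × 0.26316 = 0.087719, so P(H|E) = 0.087719/(1+0.087719) = 0.081.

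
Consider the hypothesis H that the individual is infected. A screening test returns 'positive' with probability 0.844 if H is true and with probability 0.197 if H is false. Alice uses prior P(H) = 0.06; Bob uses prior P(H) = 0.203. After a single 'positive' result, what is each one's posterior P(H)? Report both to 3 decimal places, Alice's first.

P('+'|H) = 0.844, P('+'|¬H) = 0.197.
Alice: numerator 0.844·0.06 = 0.050640; evidence = 0.050640+0.197·0.94 = 0.23582; posterior = 0.215.
Bob: numerator 0.844·0.203 = 0.17133; evidence = 0.17133+0.197·0.797 = 0.32834; posterior = 0.522.

Alice: 0.215; Bob: 0.522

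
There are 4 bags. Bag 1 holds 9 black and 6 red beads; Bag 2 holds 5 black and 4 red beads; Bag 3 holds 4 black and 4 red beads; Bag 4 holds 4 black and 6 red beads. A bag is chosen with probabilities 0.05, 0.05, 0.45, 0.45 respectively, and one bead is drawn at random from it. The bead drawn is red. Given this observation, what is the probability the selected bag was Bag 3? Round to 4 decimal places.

Posterior probability ≈ 0.4188

Tabulate prior·likelihood by source: [1] prior 0.05, lik 0.4, product 0.02000; [2] prior 0.05, lik 0.4444, product 0.02222; [3] prior 0.45, lik 0.5, product 0.2250; [4] prior 0.45, lik 0.6, product 0.2700.
Normalizing constant = 0.53722; the posterior for Bag 3 is its product over the sum, 0.2250/0.53722 = 0.4188.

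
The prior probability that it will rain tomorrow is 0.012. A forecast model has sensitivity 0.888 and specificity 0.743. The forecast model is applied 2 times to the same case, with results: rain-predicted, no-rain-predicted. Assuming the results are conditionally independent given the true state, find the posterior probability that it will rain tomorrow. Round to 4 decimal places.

Let H be the event that it will rain tomorrow; start with P(H) = 0.012. P('rain-predicted'|H) = 0.888, P('rain-predicted'|¬H) = 0.257.
Update on result 1 ('rain-predicted'): P(H) ← 0.888·0.0120 / (0.888·0.0120 + 0.257·0.9880) = 0.010656/0.26457 = 0.0403.
Update on result 2 ('no-rain-predicted'): P(H) ← 0.112·0.0403 / (0.112·0.0403 + 0.743·0.9597) = 0.0045110/0.71759 = 0.0063.

Posterior P(H) ≈ 0.0063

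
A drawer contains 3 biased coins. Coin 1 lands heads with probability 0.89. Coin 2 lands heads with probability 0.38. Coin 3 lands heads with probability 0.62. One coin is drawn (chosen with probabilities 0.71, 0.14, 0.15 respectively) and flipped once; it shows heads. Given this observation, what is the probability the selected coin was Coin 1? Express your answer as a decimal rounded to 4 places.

Tabulate prior·likelihood by source: [1] prior 0.71, lik 0.89, product 0.6319; [2] prior 0.14, lik 0.38, product 0.05320; [3] prior 0.15, lik 0.62, product 0.09300.
Normalizing constant = 0.77810; the posterior for Coin 1 is its product over the sum, 0.6319/0.77810 = 0.8121.

Posterior probability ≈ 0.8121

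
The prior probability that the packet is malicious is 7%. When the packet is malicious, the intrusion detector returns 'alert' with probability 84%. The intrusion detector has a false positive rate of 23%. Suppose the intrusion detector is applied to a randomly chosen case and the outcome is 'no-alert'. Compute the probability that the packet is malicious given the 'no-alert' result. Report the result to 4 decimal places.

Write H for 'the packet is malicious'. Prior odds H:¬H = 0.07/0.93 = 0.075269. For the 'no-alert' outcome, the likelihood ratio is 0.16/0.77 = 0.20779.
Posterior odds = 0.075269 × 0.20779 = 0.015640, so P(H|E) = 0.015640/(1+0.015640) = 0.0154.

P(H | E) ≈ 0.0154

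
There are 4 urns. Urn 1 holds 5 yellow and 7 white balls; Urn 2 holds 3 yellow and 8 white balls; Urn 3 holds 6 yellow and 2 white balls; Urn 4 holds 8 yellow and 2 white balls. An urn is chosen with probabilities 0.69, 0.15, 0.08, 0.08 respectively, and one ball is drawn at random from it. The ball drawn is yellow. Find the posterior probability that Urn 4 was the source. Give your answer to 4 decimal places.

Tabulate prior·likelihood by source: [1] prior 0.69, lik 0.4167, product 0.2875; [2] prior 0.15, lik 0.2727, product 0.04091; [3] prior 0.08, lik 0.75, product 0.06000; [4] prior 0.08, lik 0.8, product 0.06400.
Normalizing constant = 0.45241; the posterior for Urn 4 is its product over the sum, 0.06400/0.45241 = 0.1415.

Posterior probability ≈ 0.1415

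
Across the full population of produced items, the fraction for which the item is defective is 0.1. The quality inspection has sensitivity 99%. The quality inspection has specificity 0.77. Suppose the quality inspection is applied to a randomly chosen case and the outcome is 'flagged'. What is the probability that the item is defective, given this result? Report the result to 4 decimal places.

Write H for 'the item is defective'. Prior odds H:¬H = 0.1/0.9 = 0.11111. For the 'flagged' outcome, the likelihood ratio is 0.99/0.23 = 4.3043.
Posterior odds = 0.11111 × 4.3043 = 0.47826, so P(H|E) = 0.47826/(1+0.47826) = 0.3235.

P(H | E) ≈ 0.3235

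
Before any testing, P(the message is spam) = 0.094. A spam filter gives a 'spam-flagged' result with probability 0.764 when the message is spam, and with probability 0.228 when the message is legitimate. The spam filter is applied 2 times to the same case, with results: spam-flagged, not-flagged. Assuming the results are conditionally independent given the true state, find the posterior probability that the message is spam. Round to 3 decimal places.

Let H be the event that the message is spam; start with P(H) = 0.094. P('spam-flagged'|H) = 0.764, P('spam-flagged'|¬H) = 0.228.
Update on result 1 ('spam-flagged'): P(H) ← 0.764·0.0940 / (0.764·0.0940 + 0.228·0.9060) = 0.071816/0.27838 = 0.2580.
Update on result 2 ('not-flagged'): P(H) ← 0.236·0.2580 / (0.236·0.2580 + 0.772·0.7420) = 0.060882/0.63373 = 0.0961.

Posterior P(H) ≈ 0.096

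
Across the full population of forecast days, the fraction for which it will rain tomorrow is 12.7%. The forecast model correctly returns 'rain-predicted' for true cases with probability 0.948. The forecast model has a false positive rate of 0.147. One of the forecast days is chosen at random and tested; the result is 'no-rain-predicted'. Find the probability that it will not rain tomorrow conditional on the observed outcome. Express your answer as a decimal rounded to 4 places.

Write H for 'it will rain tomorrow'. Prior odds H:¬H = 0.127/0.873 = 0.14548. For the 'no-rain-predicted' outcome, the likelihood ratio is 0.052/0.853 = 0.060961.
Posterior odds = 0.14548 × 0.060961 = 0.0088684, so P(H|E) = 0.0088684/(1+0.0088684) = 0.0088. Then P(¬H|E) = 1 − 0.0088 = 0.9912.

P(¬H | E) ≈ 0.9912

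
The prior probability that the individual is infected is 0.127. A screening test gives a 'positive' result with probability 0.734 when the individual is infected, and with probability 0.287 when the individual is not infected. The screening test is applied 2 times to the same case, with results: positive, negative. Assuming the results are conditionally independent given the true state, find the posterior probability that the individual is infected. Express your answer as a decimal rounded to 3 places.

With H the event that the individual is infected, the joint likelihood of the observed sequence is P(data|H) = 0.734·0.266 = 0.19524 and P(data|¬H) = 0.287·0.713 = 0.20463.
Bayes: P(H|data) = 0.127·0.19524 / (0.127·0.19524 + 0.873·0.20463) = 0.024796/0.20344 = 0.1219.

Posterior P(H) ≈ 0.122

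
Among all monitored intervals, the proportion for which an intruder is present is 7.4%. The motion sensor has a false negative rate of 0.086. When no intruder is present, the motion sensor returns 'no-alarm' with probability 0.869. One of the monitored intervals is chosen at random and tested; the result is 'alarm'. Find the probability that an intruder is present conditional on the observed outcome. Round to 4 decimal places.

Write H for 'an intruder is present'. Prior odds H:¬H = 0.074/0.926 = 0.079914. For the 'alarm' outcome, the likelihood ratio is 0.914/0.131 = 6.9771.
Posterior odds = 0.079914 × 6.9771 = 0.55757, so P(H|E) = 0.55757/(1+0.55757) = 0.3580.

P(H | E) ≈ 0.3580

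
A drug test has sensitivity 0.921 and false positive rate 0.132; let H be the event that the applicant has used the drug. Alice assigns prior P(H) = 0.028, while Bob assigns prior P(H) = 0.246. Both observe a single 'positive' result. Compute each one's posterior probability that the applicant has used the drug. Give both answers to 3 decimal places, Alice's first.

Alice: 0.167; Bob: 0.695

The likelihood ratio for a 'positive' result is 0.921/0.132 = 6.9773.
Alice: prior odds 0.028/0.972 = 0.028807; posterior odds 0.20099; posterior probability 0.167.
Bob: prior odds 0.246/0.754 = 0.32626; posterior odds 2.2764; posterior probability 0.695.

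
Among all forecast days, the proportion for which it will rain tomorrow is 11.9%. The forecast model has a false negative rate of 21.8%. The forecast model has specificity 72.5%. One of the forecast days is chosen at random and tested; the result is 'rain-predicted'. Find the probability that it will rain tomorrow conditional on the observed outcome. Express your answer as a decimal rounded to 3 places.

P(H | E) ≈ 0.278

Write H for 'it will rain tomorrow'. Prior odds H:¬H = 0.119/0.881 = 0.13507. For the 'rain-predicted' outcome, the likelihood ratio is 0.782/0.275 = 2.8436.
Posterior odds = 0.13507 × 2.8436 = 0.38410, so P(H|E) = 0.38410/(1+0.38410) = 0.278.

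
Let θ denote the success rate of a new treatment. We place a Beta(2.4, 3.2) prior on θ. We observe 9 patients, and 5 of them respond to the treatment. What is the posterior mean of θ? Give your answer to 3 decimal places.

Posterior mean ≈ 0.507

The binomial likelihood is conjugate to the Beta prior: with 5 successes and 4 failures, the posterior is Beta(2.4+5, 3.2+4) = Beta(7.4, 7.2).
E[θ | data] = 7.4/(7.4+7.2) = 0.507.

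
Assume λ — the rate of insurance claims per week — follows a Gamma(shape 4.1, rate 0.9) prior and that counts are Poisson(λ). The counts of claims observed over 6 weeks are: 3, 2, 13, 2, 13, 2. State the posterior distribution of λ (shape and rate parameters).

The Poisson likelihood adds the total count to the shape and the number of exposure periods to the rate. Here ∑xᵢ = 35 and n = 6, so shape 4.1→39.1 and rate 0.9→6.9.

Posterior: Gamma(shape=39.1, rate=6.9)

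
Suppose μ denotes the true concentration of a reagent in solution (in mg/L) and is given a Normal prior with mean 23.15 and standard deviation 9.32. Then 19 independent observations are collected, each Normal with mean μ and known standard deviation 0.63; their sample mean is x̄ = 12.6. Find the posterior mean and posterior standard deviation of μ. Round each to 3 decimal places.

With known σ, the Normal prior is conjugate. Weight on the data is w = (n/σ²)/(n/σ² + 1/τ₀²) = 47.8710/(47.8710+0.0115125) = 0.99976.
Posterior mean = w·x̄ + (1−w)·μ₀ = 0.99976·12.6 + 0.00024043·23.15 = 12.603. Posterior variance = 1/(47.8710+0.0115125) = 0.0208845, so SD = 0.145.

Posterior mean ≈ 12.603; posterior SD ≈ 0.145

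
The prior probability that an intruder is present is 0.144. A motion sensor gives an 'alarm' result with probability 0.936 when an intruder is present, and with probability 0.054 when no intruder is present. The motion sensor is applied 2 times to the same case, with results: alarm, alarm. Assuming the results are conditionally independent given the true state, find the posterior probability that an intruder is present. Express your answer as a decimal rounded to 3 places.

Posterior P(H) ≈ 0.981

Let H be the event that an intruder is present; start with P(H) = 0.144. P('alarm'|H) = 0.936, P('alarm'|¬H) = 0.054.
Update on result 1 ('alarm'): P(H) ← 0.936·0.1440 / (0.936·0.1440 + 0.054·0.8560) = 0.13478/0.18101 = 0.7446.
Update on result 2 ('alarm'): P(H) ← 0.936·0.7446 / (0.936·0.7446 + 0.054·0.2554) = 0.69697/0.71076 = 0.9806.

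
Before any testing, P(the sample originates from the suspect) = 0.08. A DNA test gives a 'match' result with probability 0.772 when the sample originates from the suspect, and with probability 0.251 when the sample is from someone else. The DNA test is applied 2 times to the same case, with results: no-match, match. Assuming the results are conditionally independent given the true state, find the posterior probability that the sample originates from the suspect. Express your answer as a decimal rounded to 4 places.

Let H be the event that the sample originates from the suspect; start with P(H) = 0.08. P('match'|H) = 0.772, P('match'|¬H) = 0.251.
Update on result 1 ('no-match'): P(H) ← 0.228·0.0800 / (0.228·0.0800 + 0.749·0.9200) = 0.018240/0.70732 = 0.0258.
Update on result 2 ('match'): P(H) ← 0.772·0.0258 / (0.772·0.0258 + 0.251·0.9742) = 0.019908/0.26444 = 0.0753.

Posterior P(H) ≈ 0.0753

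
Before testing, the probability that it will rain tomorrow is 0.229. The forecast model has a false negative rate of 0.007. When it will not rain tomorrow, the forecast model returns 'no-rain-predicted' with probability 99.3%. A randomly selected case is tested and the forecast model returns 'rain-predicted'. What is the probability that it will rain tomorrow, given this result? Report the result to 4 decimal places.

Let H be the event that it will rain tomorrow. P(H) = 0.229, so P(¬H) = 0.771. With E the 'rain-predicted' result, P(E|H) = 0.993 and P(E|¬H) = 0.007.
P(E) = 0.993·0.229 + 0.007·0.771 = 0.22740 + 0.0053970 = 0.23279.
By Bayes' theorem, P(H|E) = 0.22740 / 0.23279 = 0.9768.

P(H | E) ≈ 0.9768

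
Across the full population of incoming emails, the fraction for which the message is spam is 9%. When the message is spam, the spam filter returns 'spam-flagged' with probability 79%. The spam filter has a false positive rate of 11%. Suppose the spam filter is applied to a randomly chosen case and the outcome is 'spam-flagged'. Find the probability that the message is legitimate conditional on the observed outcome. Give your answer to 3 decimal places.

Write H for 'the message is spam'. Prior odds H:¬H = 0.09/0.91 = 0.098901. For the 'spam-flagged' outcome, the likelihood ratio is 0.79/0.11 = 7.1818.
Posterior odds = 0.098901 × 7.1818 = 0.71029, so P(H|E) = 0.71029/(1+0.71029) = 0.415. Then P(¬H|E) = 1 − 0.415 = 0.585.

P(¬H | E) ≈ 0.585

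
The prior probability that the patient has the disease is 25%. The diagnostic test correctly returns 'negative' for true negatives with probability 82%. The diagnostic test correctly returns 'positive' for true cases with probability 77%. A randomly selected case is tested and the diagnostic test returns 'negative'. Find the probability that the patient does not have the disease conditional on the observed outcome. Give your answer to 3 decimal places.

P(¬H | E) ≈ 0.914

Let H be the event that the patient has the disease. P(H) = 0.25, so P(¬H) = 0.75. With E the 'negative' result, P(E|H) = 0.23 and P(E|¬H) = 0.82.
P(E) = 0.23·0.25 + 0.82·0.75 = 0.057500 + 0.61500 = 0.67250.
By Bayes' theorem, P(H|E) = 0.057500 / 0.67250 = 0.086. Hence P(¬H|E) = 1 − 0.086 = 0.914.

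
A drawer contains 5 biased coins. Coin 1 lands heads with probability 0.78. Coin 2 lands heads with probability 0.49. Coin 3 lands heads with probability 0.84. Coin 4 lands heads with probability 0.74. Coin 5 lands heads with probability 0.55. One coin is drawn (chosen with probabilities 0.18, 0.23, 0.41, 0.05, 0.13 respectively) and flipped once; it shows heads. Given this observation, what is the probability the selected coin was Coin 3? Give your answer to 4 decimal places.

P(heads|C1) = 0.78; P(heads|C2) = 0.49; P(heads|C3) = 0.84; P(heads|C4) = 0.74; P(heads|C5) = 0.55.
Prior × likelihood for each source: 0.18·0.78=0.1404, 0.23·0.49=0.1127, 0.41·0.84=0.3444, 0.05·0.74=0.03700, 0.13·0.55=0.07150. Summing gives P(heads) = 0.70600.
P(Coin 3 | heads) = 0.3444 / 0.70600 = 0.4878.

Posterior probability ≈ 0.4878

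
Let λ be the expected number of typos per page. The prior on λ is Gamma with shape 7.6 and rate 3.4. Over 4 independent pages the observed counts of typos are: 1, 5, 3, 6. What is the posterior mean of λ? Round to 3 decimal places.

Posterior mean ≈ 3.054

The Poisson likelihood adds the total count to the shape and the number of exposure periods to the rate. Here ∑xᵢ = 15 and n = 4, so shape 7.6→22.6 and rate 3.4→7.4.
E[λ | data] = 22.6/7.4 = 3.054.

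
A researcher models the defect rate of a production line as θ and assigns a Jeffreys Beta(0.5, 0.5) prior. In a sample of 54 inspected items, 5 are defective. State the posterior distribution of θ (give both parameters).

Observing 5 successes and 49 failures updates Beta(0.5, 0.5) by adding the success and failure counts to the two shape parameters: α = 0.5+5 = 5.5, β = 0.5+49 = 49.5.

Posterior: Beta(5.5, 49.5)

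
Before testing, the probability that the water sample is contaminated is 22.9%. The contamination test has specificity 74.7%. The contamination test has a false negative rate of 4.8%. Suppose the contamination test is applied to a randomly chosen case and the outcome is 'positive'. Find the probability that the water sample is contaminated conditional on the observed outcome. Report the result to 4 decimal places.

P(H | E) ≈ 0.5278

Write H for 'the water sample is contaminated'. Prior odds H:¬H = 0.229/0.771 = 0.29702. For the 'positive' outcome, the likelihood ratio is 0.952/0.253 = 3.7628.
Posterior odds = 0.29702 × 3.7628 = 1.1176, so P(H|E) = 1.1176/(1+1.1176) = 0.5278.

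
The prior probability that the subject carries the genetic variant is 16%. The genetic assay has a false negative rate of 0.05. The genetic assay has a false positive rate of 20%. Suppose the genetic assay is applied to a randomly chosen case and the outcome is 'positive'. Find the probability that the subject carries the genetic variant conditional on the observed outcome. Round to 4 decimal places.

Let H be the event that the subject carries the genetic variant. P(H) = 0.16, so P(¬H) = 0.84. With E the 'positive' result, P(E|H) = 0.95 and P(E|¬H) = 0.2.
P(E) = 0.95·0.16 + 0.2·0.84 = 0.15200 + 0.16800 = 0.32000.
By Bayes' theorem, P(H|E) = 0.15200 / 0.32000 = 0.4750.

P(H | E) ≈ 0.4750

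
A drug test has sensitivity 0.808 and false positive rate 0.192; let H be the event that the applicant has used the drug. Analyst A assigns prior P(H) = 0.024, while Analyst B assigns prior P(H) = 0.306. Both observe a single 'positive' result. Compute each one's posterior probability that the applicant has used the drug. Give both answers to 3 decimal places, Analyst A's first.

Analyst A: 0.094; Analyst B: 0.650

The likelihood ratio for a 'positive' result is 0.808/0.192 = 4.2083.
Analyst A: prior odds 0.024/0.976 = 0.024590; posterior odds 0.10348; posterior probability 0.094.
Analyst B: prior odds 0.306/0.694 = 0.44092; posterior odds 1.8555; posterior probability 0.650.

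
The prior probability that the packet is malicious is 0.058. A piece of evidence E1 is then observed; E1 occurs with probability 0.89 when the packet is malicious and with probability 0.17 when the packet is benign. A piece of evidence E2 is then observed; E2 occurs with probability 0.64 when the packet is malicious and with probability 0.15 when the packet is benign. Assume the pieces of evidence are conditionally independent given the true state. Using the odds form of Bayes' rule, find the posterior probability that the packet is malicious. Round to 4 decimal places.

Prior odds = 0.058/(1−0.058) = 0.061571.
Likelihood ratio for E1 = 0.89/0.17 = 5.2353.
Likelihood ratio for E2 = 0.64/0.15 = 4.2667.
Posterior odds = prior odds × LR₁ × LR₂ = 1.3753.
Posterior probability = odds/(1+odds) = 1.3753/2.3753 = 0.5790.

Posterior probability ≈ 0.5790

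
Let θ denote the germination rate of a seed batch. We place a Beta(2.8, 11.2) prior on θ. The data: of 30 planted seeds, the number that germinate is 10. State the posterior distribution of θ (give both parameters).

The binomial likelihood is conjugate to the Beta prior: with 10 successes and 20 failures, the posterior is Beta(2.8+10, 11.2+20) = Beta(12.8, 31.2).

Posterior: Beta(12.8, 31.2)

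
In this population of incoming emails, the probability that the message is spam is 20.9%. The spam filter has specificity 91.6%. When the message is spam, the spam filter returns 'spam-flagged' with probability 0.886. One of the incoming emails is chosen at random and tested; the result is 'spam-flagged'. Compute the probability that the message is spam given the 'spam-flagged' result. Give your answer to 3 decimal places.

Write H for 'the message is spam'. Prior odds H:¬H = 0.209/0.791 = 0.26422. For the 'spam-flagged' outcome, the likelihood ratio is 0.886/0.084 = 10.548.
Posterior odds = 0.26422 × 10.548 = 2.7869, so P(H|E) = 2.7869/(1+2.7869) = 0.736.

P(H | E) ≈ 0.736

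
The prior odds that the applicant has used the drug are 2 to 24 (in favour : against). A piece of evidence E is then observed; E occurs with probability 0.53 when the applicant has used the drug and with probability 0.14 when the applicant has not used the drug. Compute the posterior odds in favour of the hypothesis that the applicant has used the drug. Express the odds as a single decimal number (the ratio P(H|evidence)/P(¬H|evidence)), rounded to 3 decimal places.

Prior odds = 2/24 = 0.083333. In log-odds, ln(0.083333) = -2.4849.
Add log likelihood ratio: ln(3.7857) = 1.3312.
Posterior log-odds = -1.1537, so posterior odds = exp(-1.1537) = 0.31548.

Posterior odds ≈ 0.315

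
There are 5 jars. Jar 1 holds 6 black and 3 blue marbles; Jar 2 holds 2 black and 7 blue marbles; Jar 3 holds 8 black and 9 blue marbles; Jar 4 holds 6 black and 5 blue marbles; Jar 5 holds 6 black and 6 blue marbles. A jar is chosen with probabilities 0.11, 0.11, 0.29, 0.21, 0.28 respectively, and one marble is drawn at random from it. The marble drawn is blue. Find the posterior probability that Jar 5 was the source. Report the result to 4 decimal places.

P(blue|Jar 1) = 0.3333; P(blue|Jar 2) = 0.7778; P(blue|Jar 3) = 0.5294; P(blue|Jar 4) = 0.4545; P(blue|Jar 5) = 0.5.
Prior × likelihood for each source: 0.11·0.3333=0.03667, 0.11·0.7778=0.08556, 0.29·0.5294=0.1535, 0.21·0.4545=0.09545, 0.28·0.5=0.1400. Summing gives P(blue) = 0.51121.
P(Jar 5 | blue) = 0.1400 / 0.51121 = 0.2739.

Posterior probability ≈ 0.2739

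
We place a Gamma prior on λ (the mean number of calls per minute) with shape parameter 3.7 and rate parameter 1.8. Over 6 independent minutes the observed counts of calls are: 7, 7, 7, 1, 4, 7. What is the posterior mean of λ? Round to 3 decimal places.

Posterior mean ≈ 4.705

The Poisson likelihood adds the total count to the shape and the number of exposure periods to the rate. Here ∑xᵢ = 33 and n = 6, so shape 3.7→36.7 and rate 1.8→7.8.
Posterior mean = shape/rate = 36.7/7.8 = 4.705.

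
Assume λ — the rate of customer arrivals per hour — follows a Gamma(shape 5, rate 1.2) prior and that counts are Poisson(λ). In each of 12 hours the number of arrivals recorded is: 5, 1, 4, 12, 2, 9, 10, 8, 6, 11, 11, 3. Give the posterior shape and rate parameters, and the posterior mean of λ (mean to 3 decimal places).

Posterior: Gamma(shape=87, rate=13.2); mean ≈ 6.591

The Poisson likelihood adds the total count to the shape and the number of exposure periods to the rate. Here ∑xᵢ = 82 and n = 12, so shape 5→87 and rate 1.2→13.2.
Posterior mean = shape/rate = 87/13.2 = 6.591.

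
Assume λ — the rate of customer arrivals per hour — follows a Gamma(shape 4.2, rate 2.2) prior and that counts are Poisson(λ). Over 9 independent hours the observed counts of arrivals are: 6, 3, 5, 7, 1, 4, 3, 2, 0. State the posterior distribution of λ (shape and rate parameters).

Total count ∑xᵢ = 31 over n = 9 hours.
Gamma is conjugate to the Poisson likelihood: posterior is Gamma(shape = 4.2+31 = 35.2, rate = 2.2+9 = 11.2).

Posterior: Gamma(shape=35.2, rate=11.2)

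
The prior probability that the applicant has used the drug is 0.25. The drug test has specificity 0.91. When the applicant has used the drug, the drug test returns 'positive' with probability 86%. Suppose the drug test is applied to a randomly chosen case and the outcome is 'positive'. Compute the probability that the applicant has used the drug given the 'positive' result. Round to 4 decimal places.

Write H for 'the applicant has used the drug'. Prior odds H:¬H = 0.25/0.75 = 0.33333. For the 'positive' outcome, the likelihood ratio is 0.86/0.09 = 9.5556.
Posterior odds = 0.33333 × 9.5556 = 3.1852, so P(H|E) = 3.1852/(1+3.1852) = 0.7611.

P(H | E) ≈ 0.7611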